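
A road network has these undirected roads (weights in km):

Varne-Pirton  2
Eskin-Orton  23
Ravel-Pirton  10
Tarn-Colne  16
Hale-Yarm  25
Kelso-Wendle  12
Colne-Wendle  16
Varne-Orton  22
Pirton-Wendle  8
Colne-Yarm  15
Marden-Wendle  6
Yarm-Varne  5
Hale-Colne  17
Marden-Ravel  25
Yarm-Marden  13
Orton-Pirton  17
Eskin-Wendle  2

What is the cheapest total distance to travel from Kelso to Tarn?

Candidate routes:
Kelso - Wendle - Pirton - Varne - Yarm - Colne - Tarn: 12+8+2+5+15+16 = 58
Kelso - Wendle - Colne - Tarn: 12+16+16 = 44
Kelso - Wendle - Pirton - Varne - Yarm - Hale - Colne - Tarn: 12+8+2+5+25+17+16 = 85
Kelso - Wendle - Marden - Yarm - Colne - Tarn: 12+6+13+15+16 = 62
The minimum is 44 km via Kelso - Wendle - Colne - Tarn.

44 km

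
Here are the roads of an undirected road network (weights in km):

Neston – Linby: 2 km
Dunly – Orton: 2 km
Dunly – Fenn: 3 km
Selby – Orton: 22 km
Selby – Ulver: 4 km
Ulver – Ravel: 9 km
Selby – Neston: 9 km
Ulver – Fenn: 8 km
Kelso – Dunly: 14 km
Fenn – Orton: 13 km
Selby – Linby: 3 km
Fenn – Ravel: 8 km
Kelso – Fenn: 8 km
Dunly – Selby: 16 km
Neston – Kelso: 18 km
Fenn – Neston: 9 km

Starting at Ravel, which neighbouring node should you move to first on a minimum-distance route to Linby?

Ulver

Enumerating some paths:
Ravel - Ulver - Selby - Linby: 9+4+3 = 16
Ravel - Fenn - Neston - Linby: 8+9+2 = 19
Ravel - Fenn - Ulver - Selby - Linby: 8+8+4+3 = 23
Ravel - Ulver - Selby - Neston - Linby: 9+4+9+2 = 24
The minimum is 16 km via Ravel - Ulver - Selby - Linby.
So from Ravel the first move is to Ulver.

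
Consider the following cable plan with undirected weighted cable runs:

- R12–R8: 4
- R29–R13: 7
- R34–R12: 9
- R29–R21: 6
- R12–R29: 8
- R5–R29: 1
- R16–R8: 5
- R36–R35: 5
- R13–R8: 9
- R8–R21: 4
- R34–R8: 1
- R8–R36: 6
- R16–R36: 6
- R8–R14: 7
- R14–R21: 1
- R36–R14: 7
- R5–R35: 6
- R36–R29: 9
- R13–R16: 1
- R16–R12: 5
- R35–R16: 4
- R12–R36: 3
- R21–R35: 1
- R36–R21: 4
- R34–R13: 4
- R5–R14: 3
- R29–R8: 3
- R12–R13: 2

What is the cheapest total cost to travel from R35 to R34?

Running Dijkstra from R35:
R35: 0
R21: 1  (via R35)
R14: 2  (via R21)
R16: 4  (via R35)
R8: 5  (via R21)
R13: 5  (via R16)
R36: 5  (via R35)
R5: 5  (via R14)
R29: 6  (via R5)
R34: 6  (via R8)
Shortest route: R35 → R21 → R8 → R34 = 6.

6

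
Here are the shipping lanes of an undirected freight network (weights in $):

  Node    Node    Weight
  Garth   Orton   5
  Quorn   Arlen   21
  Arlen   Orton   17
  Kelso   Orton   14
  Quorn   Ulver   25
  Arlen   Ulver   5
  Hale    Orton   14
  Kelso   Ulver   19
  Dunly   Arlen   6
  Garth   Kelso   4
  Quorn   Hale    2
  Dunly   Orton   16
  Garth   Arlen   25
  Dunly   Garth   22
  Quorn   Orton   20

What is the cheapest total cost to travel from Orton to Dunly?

Running Dijkstra from Orton:
Orton: 0
Garth: 5  (via Orton)
Kelso: 9  (via Garth)
Hale: 14  (via Orton)
Dunly: 16  (via Orton)
Shortest route: Orton → Dunly = $16.

$16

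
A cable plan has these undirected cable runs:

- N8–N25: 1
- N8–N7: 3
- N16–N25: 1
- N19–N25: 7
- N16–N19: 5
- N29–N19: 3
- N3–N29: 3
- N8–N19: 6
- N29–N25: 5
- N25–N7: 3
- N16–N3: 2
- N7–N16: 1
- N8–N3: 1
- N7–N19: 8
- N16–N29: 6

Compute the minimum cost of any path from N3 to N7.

3

Enumerating some paths:
N3–N8–N7: 1+3 = 4
N3–N8–N25–N16–N7: 1+1+1+1 = 4
N3–N16–N7: 2+1 = 3
N3–N8–N25–N7: 1+1+3 = 5
The minimum is 3 via N3–N16–N7.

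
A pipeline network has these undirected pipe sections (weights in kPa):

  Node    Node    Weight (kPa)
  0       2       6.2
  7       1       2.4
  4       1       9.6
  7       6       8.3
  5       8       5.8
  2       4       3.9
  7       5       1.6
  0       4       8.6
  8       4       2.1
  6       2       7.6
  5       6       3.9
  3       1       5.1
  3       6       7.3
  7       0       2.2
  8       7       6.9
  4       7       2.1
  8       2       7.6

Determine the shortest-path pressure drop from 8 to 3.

11.7 kPa

Running Dijkstra from 8:
8: 0
4: 2.1  (via 8)
7: 4.2  (via 4)
5: 5.8  (via 8)
2: 6  (via 4)
0: 6.4  (via 7)
1: 6.6  (via 7)
6: 9.7  (via 5)
3: 11.7  (via 1)
Shortest route: 8–4–7–1–3 = 11.7 kPa.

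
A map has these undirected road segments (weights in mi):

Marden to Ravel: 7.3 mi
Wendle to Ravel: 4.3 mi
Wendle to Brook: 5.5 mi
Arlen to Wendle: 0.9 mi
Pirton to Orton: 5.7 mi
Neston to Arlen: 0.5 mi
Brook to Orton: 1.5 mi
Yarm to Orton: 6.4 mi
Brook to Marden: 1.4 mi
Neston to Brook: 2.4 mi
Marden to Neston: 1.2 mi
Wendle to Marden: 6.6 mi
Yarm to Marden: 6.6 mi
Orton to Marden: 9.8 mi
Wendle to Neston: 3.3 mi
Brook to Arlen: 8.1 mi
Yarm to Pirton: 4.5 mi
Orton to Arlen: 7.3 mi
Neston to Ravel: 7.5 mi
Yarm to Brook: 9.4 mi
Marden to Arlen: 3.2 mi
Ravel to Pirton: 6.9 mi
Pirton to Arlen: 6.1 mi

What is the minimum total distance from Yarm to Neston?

7.8 mi

Shortest distances from Yarm:
Yarm: 0
Pirton: 4.5  (via Yarm)
Orton: 6.4  (via Yarm)
Marden: 6.6  (via Yarm)
Neston: 7.8  (via Marden)
Shortest route: Yarm → Marden → Neston = 7.8 mi.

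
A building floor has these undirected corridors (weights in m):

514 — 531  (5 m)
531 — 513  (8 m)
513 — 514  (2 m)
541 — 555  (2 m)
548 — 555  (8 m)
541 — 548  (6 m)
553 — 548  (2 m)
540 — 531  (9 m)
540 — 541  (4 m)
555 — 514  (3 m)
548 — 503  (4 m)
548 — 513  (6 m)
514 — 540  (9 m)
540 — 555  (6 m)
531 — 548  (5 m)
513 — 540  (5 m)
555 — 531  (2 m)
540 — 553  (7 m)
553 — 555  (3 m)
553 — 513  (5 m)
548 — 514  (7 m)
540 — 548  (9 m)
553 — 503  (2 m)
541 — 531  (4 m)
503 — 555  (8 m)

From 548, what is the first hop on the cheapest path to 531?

Candidate routes:
548 → 531: 5 = 5
548 → 553 → 555 → 531: 2+3+2 = 7
The minimum is 5 m via 548 → 531.
So from 548 the first move is to 531.

531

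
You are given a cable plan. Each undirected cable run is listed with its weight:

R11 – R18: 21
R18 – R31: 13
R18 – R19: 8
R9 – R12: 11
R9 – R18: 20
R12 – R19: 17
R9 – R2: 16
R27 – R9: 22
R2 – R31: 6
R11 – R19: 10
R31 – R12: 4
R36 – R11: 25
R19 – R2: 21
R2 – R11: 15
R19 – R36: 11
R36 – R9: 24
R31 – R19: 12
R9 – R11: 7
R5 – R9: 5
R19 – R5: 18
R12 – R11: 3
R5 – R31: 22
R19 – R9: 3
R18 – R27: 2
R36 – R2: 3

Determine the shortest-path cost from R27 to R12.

Candidate routes:
R27 → R18 → R19 → R11 → R12: 2+8+10+3 = 23
R27 → R18 → R31 → R12: 2+13+4 = 19
R27 → R18 → R19 → R9 → R11 → R12: 2+8+3+7+3 = 23
R27 → R18 → R19 → R9 → R12: 2+8+3+11 = 24
The minimum is 19 via R27 → R18 → R31 → R12.

19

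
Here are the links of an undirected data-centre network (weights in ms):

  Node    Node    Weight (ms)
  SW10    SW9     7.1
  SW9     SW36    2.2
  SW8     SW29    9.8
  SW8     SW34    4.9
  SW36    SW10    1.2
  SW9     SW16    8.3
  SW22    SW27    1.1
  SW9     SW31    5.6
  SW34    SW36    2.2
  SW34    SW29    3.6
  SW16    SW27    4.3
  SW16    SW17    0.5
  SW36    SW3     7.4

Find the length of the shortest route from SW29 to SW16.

16.3 ms

Enumerating some paths:
SW29 - SW8 - SW34 - SW36 - SW10 - SW9 - SW16: 9.8+4.9+2.2+1.2+7.1+8.3 = 33.5
SW29 - SW8 - SW34 - SW36 - SW9 - SW16: 9.8+4.9+2.2+2.2+8.3 = 27.4
SW29 - SW34 - SW36 - SW9 - SW16: 3.6+2.2+2.2+8.3 = 16.3
SW29 - SW34 - SW36 - SW10 - SW9 - SW16: 3.6+2.2+1.2+7.1+8.3 = 22.4
The minimum is 16.3 ms via SW29 - SW34 - SW36 - SW9 - SW16.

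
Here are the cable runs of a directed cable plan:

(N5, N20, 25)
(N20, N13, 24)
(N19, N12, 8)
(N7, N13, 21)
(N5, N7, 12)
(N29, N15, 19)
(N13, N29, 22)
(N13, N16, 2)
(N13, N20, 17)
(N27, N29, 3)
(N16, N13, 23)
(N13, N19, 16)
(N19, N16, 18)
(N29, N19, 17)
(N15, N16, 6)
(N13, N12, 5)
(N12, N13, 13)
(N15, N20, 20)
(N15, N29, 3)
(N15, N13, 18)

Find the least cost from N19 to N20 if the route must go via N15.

Best N19 to N15: N19–N12–N13–N29–N15 costing 62
Shortest N15→N20: N15–N20 = 20
Total via N15: 62 + 20 = 82.

82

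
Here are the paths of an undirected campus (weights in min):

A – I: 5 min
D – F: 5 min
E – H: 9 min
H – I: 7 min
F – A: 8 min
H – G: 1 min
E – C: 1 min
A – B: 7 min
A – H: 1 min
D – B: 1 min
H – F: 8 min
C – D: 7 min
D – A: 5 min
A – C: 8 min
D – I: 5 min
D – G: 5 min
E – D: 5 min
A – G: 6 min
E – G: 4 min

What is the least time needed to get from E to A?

Settle nodes by increasing distance from E:
E: 0
C: 1  (via E)
G: 4  (via E)
D: 5  (via E)
H: 5  (via G)
A: 6  (via H)
Shortest route: E–G–H–A = 6 min.

6 min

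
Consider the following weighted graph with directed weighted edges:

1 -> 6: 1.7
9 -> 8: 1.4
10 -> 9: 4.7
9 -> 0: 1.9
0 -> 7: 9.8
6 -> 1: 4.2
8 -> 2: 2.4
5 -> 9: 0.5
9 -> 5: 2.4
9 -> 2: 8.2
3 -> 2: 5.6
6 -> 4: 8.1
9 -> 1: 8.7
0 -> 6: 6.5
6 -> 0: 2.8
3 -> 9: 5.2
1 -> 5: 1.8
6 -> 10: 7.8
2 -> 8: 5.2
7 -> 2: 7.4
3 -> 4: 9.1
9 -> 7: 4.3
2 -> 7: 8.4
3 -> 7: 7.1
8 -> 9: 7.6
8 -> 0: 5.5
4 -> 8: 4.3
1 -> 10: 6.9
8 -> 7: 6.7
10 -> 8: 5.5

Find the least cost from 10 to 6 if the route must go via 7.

33.6

Best 10 to 7: 10 → 9 → 7 costing 9
Shortest 7→6: 7 → 2 → 8 → 0 → 6 = 24.6
Total via 7: 9 + 24.6 = 33.6.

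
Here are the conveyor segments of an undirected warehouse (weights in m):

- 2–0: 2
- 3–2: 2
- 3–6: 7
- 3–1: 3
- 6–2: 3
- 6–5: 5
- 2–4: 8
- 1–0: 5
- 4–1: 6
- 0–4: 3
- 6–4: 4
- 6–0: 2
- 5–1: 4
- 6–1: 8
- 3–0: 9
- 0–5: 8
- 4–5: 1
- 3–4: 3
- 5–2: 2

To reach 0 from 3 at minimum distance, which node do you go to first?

2

Enumerating some paths:
3 - 2 - 0: 2+2 = 4
3 - 1 - 0: 3+5 = 8
3 - 2 - 6 - 0: 2+3+2 = 7
3 - 4 - 0: 3+3 = 6
The minimum is 4 m via 3 - 2 - 0.
So from 3 the first move is to 2.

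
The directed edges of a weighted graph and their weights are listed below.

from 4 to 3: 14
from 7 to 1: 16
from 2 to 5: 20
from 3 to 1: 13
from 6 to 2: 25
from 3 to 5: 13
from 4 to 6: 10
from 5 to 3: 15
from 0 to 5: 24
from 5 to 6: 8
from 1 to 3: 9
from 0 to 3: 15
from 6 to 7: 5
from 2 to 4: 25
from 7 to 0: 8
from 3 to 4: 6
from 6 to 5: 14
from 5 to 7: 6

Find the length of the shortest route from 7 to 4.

29

Candidate routes:
7–0–3–4: 8+15+6 = 29
7–1–3–4: 16+9+6 = 31
The minimum is 29 via 7–0–3–4.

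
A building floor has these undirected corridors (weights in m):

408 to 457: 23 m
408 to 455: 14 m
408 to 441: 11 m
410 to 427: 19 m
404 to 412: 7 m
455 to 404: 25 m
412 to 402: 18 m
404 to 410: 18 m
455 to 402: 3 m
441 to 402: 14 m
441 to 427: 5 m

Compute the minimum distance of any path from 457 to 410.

Shortest distances from 457:
457: 0
408: 23  (via 457)
441: 34  (via 408)
455: 37  (via 408)
427: 39  (via 441)
402: 40  (via 455)
410: 58  (via 427)
Shortest route: 457 → 408 → 441 → 427 → 410 = 58 m.

58 m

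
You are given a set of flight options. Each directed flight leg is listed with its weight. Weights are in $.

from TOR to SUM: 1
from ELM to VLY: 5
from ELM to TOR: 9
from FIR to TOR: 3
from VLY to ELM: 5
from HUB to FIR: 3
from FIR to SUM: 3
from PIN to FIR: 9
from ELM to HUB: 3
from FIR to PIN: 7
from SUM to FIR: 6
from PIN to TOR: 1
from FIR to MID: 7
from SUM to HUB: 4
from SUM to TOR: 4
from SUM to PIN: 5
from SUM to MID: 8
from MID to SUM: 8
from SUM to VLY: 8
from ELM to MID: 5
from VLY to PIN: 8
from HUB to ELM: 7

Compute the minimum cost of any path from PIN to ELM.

Shortest distances from PIN:
PIN: 0
TOR: 1  (via PIN)
SUM: 2  (via TOR)
HUB: 6  (via SUM)
FIR: 8  (via SUM)
VLY: 10  (via SUM)
MID: 10  (via SUM)
ELM: 13  (via HUB)
Shortest route: PIN → TOR → SUM → HUB → ELM = $13.

$13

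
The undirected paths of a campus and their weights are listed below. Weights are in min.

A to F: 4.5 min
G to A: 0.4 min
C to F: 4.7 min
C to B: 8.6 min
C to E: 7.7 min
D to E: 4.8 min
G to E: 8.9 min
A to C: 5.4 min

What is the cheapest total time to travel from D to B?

21.1 min

Enumerating some paths:
D–E–G–A–C–B: 4.8+8.9+0.4+5.4+8.6 = 28.1
D–E–C–B: 4.8+7.7+8.6 = 21.1
Cheapest is D–E–C–B at 21.1 min.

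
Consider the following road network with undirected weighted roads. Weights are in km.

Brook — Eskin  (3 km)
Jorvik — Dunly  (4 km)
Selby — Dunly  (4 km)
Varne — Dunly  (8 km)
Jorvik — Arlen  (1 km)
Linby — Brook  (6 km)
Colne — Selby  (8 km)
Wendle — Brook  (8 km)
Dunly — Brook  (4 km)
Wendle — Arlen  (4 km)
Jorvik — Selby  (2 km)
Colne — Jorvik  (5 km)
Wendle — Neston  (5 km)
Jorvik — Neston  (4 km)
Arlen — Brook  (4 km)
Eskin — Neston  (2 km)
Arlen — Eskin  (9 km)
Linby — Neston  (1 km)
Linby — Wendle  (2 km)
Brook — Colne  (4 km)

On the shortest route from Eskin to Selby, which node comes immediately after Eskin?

Candidate routes:
Eskin - Brook - Dunly - Selby: 3+4+4 = 11
Eskin - Brook - Arlen - Jorvik - Selby: 3+4+1+2 = 10
Eskin - Arlen - Jorvik - Selby: 9+1+2 = 12
Eskin - Neston - Jorvik - Selby: 2+4+2 = 8
Cheapest is Eskin - Neston - Jorvik - Selby at 8 km.
So from Eskin the first move is to Neston.

Neston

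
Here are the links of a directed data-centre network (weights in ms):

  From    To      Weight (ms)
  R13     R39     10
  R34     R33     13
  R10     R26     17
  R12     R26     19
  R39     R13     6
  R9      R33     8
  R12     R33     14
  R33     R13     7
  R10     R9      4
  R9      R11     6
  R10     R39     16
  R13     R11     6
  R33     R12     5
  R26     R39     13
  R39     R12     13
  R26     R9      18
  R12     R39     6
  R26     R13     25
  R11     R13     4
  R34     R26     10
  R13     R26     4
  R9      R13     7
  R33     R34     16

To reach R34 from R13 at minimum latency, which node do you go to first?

R26

Candidate routes:
R13–R26–R39–R12–R33–R34: 4+13+13+14+16 = 60
R13–R39–R12–R33–R34: 10+13+14+16 = 53
R13–R39–R12–R26–R9–R33–R34: 10+13+19+18+8+16 = 84
R13–R26–R9–R33–R34: 4+18+8+16 = 46
Cheapest is R13–R26–R9–R33–R34 at 46 ms.
So from R13 the first move is to R26.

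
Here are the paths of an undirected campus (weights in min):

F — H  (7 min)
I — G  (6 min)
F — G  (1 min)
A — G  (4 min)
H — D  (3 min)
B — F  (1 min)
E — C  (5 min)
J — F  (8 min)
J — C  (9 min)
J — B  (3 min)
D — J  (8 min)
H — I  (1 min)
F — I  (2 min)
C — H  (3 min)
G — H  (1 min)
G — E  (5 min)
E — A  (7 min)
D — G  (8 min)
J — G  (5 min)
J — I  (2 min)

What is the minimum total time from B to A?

6 min

Candidate routes:
B → J → I → H → G → A: 3+2+1+1+4 = 11
B → F → I → H → G → A: 1+2+1+1+4 = 9
B → F → G → A: 1+1+4 = 6
Cheapest is B → F → G → A at 6 min.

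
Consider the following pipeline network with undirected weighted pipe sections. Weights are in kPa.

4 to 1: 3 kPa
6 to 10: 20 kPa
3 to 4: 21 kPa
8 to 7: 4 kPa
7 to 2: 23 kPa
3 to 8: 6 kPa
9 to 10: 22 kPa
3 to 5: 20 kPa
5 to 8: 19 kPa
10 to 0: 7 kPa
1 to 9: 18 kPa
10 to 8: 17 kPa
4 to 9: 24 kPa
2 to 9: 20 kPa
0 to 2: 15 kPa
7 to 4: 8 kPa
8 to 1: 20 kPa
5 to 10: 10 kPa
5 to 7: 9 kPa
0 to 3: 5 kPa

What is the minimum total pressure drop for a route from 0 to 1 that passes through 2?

Best 0 to 2: 0 → 2 costing 15
Shortest 2→1: 2 → 7 → 4 → 1 = 34
Total via 2: 15 + 34 = 49 kPa.

49 kPa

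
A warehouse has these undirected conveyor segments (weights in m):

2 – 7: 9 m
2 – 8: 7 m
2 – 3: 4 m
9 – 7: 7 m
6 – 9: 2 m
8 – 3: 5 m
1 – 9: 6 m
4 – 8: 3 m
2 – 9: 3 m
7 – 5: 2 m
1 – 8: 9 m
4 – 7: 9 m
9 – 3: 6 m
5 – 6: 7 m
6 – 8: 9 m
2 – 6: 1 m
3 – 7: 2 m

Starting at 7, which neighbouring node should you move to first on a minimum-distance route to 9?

Enumerating some paths:
7 - 9: 7 = 7
7 - 3 - 2 - 9: 2+4+3 = 9
7 - 3 - 9: 2+6 = 8
Cheapest is 7 - 9 at 7 m.
So from 7 the first move is to 9.

9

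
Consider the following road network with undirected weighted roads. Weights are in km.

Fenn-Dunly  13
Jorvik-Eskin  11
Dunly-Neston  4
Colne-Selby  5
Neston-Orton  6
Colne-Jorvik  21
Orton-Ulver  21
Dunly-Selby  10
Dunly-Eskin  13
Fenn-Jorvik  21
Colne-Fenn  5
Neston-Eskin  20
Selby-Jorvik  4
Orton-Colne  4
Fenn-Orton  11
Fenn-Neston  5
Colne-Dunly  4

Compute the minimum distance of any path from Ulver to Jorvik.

34 km

Settle nodes by increasing distance from Ulver:
Ulver: 0
Orton: 21  (via Ulver)
Colne: 25  (via Orton)
Neston: 27  (via Orton)
Dunly: 29  (via Colne)
Selby: 30  (via Colne)
Fenn: 30  (via Colne)
Jorvik: 34  (via Selby)
Shortest route: Ulver–Orton–Colne–Selby–Jorvik = 34 km.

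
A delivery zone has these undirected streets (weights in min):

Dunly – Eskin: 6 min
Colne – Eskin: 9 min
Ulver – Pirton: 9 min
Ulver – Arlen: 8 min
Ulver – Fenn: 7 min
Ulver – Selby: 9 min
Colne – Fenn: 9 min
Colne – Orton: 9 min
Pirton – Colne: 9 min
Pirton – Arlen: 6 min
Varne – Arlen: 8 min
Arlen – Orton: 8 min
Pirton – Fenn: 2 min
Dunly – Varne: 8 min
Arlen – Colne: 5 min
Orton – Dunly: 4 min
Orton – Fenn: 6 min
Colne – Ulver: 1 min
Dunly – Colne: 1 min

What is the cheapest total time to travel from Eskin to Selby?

Running Dijkstra from Eskin:
Eskin: 0
Dunly: 6  (via Eskin)
Colne: 7  (via Dunly)
Ulver: 8  (via Colne)
Orton: 10  (via Dunly)
Arlen: 12  (via Colne)
Varne: 14  (via Dunly)
Fenn: 15  (via Ulver)
Pirton: 16  (via Colne)
Selby: 17  (via Ulver)
Shortest route: Eskin–Dunly–Colne–Ulver–Selby = 17 min.

17 min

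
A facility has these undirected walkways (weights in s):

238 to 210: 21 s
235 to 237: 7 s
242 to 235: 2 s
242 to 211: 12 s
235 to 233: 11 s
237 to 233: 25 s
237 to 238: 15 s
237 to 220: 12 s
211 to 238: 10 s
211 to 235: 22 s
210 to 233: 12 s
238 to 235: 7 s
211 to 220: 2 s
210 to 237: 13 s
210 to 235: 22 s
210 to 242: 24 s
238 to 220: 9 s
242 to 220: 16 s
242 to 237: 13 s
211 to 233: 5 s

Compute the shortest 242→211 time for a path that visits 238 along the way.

19 s

Shortest 242→238: 242 → 235 → 238 = 9
Shortest 238→211: 238 → 211 = 10
Total via 238: 9 + 10 = 19 s.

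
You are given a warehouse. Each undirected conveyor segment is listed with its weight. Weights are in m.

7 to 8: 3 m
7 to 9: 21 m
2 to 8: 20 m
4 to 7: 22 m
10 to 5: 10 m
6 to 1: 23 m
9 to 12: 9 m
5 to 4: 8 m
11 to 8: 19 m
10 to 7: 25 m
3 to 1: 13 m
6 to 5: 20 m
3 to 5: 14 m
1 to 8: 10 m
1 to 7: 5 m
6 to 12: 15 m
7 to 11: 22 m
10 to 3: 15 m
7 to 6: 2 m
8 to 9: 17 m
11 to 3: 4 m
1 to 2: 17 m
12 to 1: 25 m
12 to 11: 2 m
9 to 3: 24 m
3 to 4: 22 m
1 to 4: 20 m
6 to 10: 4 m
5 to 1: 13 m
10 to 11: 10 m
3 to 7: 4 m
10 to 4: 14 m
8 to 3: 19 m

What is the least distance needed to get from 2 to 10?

28 m

Settle nodes by increasing distance from 2:
2: 0
1: 17  (via 2)
8: 20  (via 2)
7: 22  (via 1)
6: 24  (via 7)
3: 26  (via 7)
10: 28  (via 6)
Shortest route: 2–1–7–6–10 = 28 m.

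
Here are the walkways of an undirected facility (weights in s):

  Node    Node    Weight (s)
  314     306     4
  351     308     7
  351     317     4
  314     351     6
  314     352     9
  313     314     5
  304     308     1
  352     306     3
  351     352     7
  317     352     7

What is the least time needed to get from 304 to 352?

15 s

Settle nodes by increasing distance from 304:
304: 0
308: 1  (via 304)
351: 8  (via 308)
317: 12  (via 351)
314: 14  (via 351)
352: 15  (via 351)
Shortest route: 304 → 308 → 351 → 352 = 15 s.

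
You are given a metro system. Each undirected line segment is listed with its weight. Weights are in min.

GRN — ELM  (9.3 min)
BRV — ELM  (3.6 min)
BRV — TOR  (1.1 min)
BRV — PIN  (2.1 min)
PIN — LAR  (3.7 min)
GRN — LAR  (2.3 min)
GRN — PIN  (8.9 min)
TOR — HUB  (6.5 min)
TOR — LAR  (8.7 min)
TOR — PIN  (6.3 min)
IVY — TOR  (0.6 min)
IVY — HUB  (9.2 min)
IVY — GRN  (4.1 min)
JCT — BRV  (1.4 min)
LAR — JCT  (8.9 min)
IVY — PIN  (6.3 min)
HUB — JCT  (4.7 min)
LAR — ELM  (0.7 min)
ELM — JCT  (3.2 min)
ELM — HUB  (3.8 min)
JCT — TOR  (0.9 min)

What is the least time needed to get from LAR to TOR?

Shortest distances from LAR:
LAR: 0
ELM: 0.7  (via LAR)
GRN: 2.3  (via LAR)
PIN: 3.7  (via LAR)
JCT: 3.9  (via ELM)
BRV: 4.3  (via ELM)
HUB: 4.5  (via ELM)
TOR: 4.8  (via JCT)
Shortest route: LAR–ELM–JCT–TOR = 4.8 min.

4.8 min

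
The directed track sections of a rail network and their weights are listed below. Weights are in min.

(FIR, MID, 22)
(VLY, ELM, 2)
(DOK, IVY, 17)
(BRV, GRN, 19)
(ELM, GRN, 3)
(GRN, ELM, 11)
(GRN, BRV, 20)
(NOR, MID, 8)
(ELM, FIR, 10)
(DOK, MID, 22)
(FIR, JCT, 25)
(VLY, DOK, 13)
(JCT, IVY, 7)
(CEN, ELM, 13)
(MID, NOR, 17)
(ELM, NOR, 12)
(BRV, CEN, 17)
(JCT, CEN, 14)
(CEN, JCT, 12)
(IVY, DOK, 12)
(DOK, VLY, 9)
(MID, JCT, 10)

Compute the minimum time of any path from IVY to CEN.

58 min

Running Dijkstra from IVY:
IVY: 0
DOK: 12  (via IVY)
VLY: 21  (via DOK)
ELM: 23  (via VLY)
GRN: 26  (via ELM)
FIR: 33  (via ELM)
MID: 34  (via DOK)
NOR: 35  (via ELM)
JCT: 44  (via MID)
BRV: 46  (via GRN)
CEN: 58  (via JCT)
Shortest route: IVY–DOK–MID–JCT–CEN = 58 min.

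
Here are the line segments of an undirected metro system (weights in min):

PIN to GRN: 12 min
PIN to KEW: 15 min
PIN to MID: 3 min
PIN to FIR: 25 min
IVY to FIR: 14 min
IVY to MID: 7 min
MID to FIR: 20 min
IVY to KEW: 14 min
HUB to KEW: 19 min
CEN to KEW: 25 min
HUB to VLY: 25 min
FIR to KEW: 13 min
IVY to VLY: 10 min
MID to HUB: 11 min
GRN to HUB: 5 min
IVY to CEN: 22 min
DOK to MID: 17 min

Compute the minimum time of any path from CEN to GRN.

Compare a few routes:
CEN - IVY - MID - PIN - GRN: 22+7+3+12 = 44
CEN - KEW - HUB - GRN: 25+19+5 = 49
CEN - IVY - MID - HUB - GRN: 22+7+11+5 = 45
Cheapest is CEN - IVY - MID - PIN - GRN at 44 min.

44 min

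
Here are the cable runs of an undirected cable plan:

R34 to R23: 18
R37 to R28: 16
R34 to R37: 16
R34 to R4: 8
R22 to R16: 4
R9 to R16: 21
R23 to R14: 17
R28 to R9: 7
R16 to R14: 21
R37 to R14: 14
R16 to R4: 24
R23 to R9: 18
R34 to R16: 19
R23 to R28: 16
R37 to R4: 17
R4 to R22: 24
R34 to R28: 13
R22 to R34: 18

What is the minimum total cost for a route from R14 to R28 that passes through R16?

49

Best R14 to R16: R14–R16 costing 21
Shortest R16→R28: R16–R9–R28 = 28
Total via R16: 21 + 28 = 49.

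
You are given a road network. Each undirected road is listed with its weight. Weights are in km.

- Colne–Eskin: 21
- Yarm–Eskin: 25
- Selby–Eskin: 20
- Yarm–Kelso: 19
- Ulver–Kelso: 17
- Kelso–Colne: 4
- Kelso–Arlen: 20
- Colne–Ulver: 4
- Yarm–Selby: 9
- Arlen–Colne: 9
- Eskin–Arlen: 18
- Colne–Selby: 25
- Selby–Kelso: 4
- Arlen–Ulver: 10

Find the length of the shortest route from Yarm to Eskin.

25 km

Running Dijkstra from Yarm:
Yarm: 0
Selby: 9  (via Yarm)
Kelso: 13  (via Selby)
Colne: 17  (via Kelso)
Ulver: 21  (via Colne)
Eskin: 25  (via Yarm)
Shortest route: Yarm–Eskin = 25 km.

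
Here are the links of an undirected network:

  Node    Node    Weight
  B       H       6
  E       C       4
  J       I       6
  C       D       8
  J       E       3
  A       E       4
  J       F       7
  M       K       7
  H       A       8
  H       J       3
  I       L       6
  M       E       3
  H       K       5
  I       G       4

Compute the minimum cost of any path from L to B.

Shortest distances from L:
L: 0
I: 6  (via L)
G: 10  (via I)
J: 12  (via I)
E: 15  (via J)
H: 15  (via J)
M: 18  (via E)
A: 19  (via E)
C: 19  (via E)
F: 19  (via J)
K: 20  (via H)
B: 21  (via H)
Shortest route: L → I → J → H → B = 21.

21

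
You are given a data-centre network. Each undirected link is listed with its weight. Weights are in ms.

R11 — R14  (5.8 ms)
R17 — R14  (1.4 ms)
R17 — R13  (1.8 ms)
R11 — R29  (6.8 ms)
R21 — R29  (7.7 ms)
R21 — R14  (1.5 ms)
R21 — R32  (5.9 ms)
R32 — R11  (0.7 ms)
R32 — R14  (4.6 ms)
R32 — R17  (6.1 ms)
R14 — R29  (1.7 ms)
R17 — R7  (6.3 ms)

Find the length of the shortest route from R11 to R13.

Settle nodes by increasing distance from R11:
R11: 0
R32: 0.7  (via R11)
R14: 5.3  (via R32)
R21: 6.6  (via R32)
R17: 6.7  (via R14)
R29: 6.8  (via R11)
R13: 8.5  (via R17)
Shortest route: R11–R32–R14–R17–R13 = 8.5 ms.

8.5 ms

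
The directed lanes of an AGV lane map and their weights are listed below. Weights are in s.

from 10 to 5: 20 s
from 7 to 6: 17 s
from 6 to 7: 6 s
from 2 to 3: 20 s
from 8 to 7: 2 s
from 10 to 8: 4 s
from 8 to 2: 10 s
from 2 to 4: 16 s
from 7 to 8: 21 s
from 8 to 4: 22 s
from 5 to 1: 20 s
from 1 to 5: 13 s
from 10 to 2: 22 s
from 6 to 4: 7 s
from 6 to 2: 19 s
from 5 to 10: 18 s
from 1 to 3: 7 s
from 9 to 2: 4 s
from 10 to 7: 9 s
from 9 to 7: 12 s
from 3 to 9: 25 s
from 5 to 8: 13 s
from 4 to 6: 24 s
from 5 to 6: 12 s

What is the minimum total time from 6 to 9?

Shortest distances from 6:
6: 0
7: 6  (via 6)
4: 7  (via 6)
2: 19  (via 6)
8: 27  (via 7)
3: 39  (via 2)
9: 64  (via 3)
Shortest route: 6–2–3–9 = 64 s.

64 s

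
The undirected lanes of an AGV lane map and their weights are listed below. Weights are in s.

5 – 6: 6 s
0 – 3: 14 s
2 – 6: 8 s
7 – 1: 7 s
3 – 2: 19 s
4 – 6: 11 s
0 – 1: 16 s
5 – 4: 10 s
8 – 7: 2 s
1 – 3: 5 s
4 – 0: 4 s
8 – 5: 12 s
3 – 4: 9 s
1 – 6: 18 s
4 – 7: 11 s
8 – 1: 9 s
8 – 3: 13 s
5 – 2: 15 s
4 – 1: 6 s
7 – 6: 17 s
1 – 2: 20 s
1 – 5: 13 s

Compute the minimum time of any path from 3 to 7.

Shortest distances from 3:
3: 0
1: 5  (via 3)
4: 9  (via 3)
7: 12  (via 1)
Shortest route: 3–1–7 = 12 s.

12 s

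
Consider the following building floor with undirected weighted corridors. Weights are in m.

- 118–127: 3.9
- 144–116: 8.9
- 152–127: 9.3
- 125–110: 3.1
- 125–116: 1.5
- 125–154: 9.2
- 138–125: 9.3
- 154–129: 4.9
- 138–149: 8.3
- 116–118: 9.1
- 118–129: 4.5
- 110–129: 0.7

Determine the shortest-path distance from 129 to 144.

14.2 m

Settle nodes by increasing distance from 129:
129: 0
110: 0.7  (via 129)
125: 3.8  (via 110)
118: 4.5  (via 129)
154: 4.9  (via 129)
116: 5.3  (via 125)
127: 8.4  (via 118)
138: 13.1  (via 125)
144: 14.2  (via 116)
Shortest route: 129 → 110 → 125 → 116 → 144 = 14.2 m.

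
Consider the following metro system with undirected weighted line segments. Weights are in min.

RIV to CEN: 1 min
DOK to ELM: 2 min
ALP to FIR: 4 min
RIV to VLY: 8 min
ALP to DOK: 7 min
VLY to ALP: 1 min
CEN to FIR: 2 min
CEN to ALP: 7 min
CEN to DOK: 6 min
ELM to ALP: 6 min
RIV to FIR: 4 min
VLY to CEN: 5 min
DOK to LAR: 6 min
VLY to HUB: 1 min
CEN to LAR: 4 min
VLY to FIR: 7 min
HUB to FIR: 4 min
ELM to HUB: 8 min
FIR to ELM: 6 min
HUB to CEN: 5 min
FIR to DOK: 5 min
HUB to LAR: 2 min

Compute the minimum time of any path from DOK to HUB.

Running Dijkstra from DOK:
DOK: 0
ELM: 2  (via DOK)
FIR: 5  (via DOK)
LAR: 6  (via DOK)
CEN: 6  (via DOK)
RIV: 7  (via CEN)
ALP: 7  (via DOK)
VLY: 8  (via ALP)
HUB: 8  (via LAR)
Shortest route: DOK → LAR → HUB = 8 min.

8 min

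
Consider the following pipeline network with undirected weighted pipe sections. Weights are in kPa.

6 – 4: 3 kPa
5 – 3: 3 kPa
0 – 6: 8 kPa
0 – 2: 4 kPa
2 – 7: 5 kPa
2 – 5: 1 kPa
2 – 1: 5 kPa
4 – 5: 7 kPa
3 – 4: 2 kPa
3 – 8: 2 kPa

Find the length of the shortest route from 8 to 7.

11 kPa

Settle nodes by increasing distance from 8:
8: 0
3: 2  (via 8)
4: 4  (via 3)
5: 5  (via 3)
2: 6  (via 5)
6: 7  (via 4)
0: 10  (via 2)
1: 11  (via 2)
7: 11  (via 2)
Shortest route: 8 → 3 → 5 → 2 → 7 = 11 kPa.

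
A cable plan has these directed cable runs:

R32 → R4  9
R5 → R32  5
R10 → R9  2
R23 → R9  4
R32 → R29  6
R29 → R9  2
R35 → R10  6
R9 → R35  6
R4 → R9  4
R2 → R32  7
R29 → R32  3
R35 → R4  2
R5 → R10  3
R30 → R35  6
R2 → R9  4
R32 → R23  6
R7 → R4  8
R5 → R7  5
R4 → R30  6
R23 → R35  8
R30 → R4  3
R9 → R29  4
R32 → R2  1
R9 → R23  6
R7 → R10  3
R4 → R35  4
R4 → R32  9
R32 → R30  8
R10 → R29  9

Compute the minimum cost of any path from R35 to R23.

12

Shortest distances from R35:
R35: 0
R4: 2  (via R35)
R10: 6  (via R35)
R9: 6  (via R4)
R30: 8  (via R4)
R29: 10  (via R9)
R32: 11  (via R4)
R23: 12  (via R9)
Shortest route: R35 → R4 → R9 → R23 = 12.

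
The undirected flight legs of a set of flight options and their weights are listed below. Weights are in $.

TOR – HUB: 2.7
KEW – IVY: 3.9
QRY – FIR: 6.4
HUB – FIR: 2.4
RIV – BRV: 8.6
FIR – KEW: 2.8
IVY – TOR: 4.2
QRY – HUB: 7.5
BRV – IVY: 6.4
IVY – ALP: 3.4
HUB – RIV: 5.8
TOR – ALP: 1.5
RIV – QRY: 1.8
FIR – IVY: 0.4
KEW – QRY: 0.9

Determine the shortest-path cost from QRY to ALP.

$7.5

Compare a few routes:
QRY - KEW - FIR - IVY - ALP: 0.9+2.8+0.4+3.4 = 7.5
QRY - KEW - IVY - ALP: 0.9+3.9+3.4 = 8.2
Cheapest is QRY - KEW - FIR - IVY - ALP at $7.5.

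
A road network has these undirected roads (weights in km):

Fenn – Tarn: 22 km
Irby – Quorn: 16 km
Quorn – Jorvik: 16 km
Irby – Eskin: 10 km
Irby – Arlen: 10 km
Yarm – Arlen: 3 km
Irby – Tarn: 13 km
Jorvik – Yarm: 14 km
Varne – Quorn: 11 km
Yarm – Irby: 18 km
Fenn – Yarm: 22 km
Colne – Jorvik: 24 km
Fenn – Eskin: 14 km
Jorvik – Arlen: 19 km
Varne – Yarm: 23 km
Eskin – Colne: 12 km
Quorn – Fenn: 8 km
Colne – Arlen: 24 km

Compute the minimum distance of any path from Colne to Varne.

Running Dijkstra from Colne:
Colne: 0
Eskin: 12  (via Colne)
Irby: 22  (via Eskin)
Arlen: 24  (via Colne)
Jorvik: 24  (via Colne)
Fenn: 26  (via Eskin)
Yarm: 27  (via Arlen)
Quorn: 34  (via Fenn)
Tarn: 35  (via Irby)
Varne: 45  (via Quorn)
Shortest route: Colne → Eskin → Fenn → Quorn → Varne = 45 km.

45 km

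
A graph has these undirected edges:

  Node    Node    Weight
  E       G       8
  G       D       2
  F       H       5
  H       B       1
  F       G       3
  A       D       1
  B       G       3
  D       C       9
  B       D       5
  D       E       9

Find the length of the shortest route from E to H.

12

Candidate routes:
E–G–B–H: 8+3+1 = 12
E–D–B–H: 9+5+1 = 15
E–D–G–B–H: 9+2+3+1 = 15
E–G–F–H: 8+3+5 = 16
The minimum is 12 via E–G–B–H.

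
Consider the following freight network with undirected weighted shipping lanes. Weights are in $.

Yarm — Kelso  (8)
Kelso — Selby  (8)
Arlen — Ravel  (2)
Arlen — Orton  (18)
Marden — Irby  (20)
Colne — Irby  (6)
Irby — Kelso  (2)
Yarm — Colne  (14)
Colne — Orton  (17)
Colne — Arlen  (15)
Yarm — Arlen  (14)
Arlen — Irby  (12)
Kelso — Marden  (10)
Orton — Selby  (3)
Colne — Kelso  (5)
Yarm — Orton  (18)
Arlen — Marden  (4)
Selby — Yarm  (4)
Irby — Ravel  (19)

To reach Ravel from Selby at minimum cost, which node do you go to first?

Enumerating some paths:
Selby–Orton–Arlen–Ravel: 3+18+2 = 23
Selby–Yarm–Arlen–Ravel: 4+14+2 = 20
The minimum is $20 via Selby–Yarm–Arlen–Ravel.
So from Selby the first move is to Yarm.

Yarm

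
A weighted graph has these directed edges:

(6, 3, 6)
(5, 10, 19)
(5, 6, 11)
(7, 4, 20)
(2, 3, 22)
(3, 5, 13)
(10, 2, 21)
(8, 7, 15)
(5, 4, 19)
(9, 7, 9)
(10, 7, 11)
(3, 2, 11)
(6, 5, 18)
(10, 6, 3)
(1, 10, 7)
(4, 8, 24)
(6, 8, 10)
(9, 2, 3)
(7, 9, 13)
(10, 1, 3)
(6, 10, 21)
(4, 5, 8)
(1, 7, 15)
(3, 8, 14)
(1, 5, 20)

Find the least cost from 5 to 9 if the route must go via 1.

50

Best 5 to 1: 5 → 10 → 1 costing 22
Best 1 to 9: 1 → 7 → 9 costing 28
Total via 1: 22 + 28 = 50.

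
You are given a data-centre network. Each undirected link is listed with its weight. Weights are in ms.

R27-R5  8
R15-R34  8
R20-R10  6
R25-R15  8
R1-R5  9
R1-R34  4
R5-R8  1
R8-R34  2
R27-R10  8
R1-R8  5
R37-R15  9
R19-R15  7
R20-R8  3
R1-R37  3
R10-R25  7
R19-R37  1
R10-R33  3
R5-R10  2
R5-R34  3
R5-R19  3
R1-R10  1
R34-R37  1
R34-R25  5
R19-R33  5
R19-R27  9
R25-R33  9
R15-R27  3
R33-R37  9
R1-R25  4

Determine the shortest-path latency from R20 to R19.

Candidate routes:
R20 - R8 - R5 - R34 - R37 - R19: 3+1+3+1+1 = 9
R20 - R8 - R34 - R5 - R19: 3+2+3+3 = 11
R20 - R8 - R5 - R10 - R1 - R37 - R19: 3+1+2+1+3+1 = 11
R20 - R8 - R5 - R19: 3+1+3 = 7
The minimum is 7 ms via R20 - R8 - R5 - R19.

7 ms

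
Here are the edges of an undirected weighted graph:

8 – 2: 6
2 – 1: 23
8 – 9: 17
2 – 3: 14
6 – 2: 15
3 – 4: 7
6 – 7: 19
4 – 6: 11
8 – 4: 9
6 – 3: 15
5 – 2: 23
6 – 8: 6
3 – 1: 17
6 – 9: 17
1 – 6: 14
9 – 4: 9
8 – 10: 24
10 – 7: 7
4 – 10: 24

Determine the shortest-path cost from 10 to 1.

Compare a few routes:
10 → 7 → 6 → 1: 7+19+14 = 40
10 → 8 → 6 → 1: 24+6+14 = 44
The minimum is 40 via 10 → 7 → 6 → 1.

40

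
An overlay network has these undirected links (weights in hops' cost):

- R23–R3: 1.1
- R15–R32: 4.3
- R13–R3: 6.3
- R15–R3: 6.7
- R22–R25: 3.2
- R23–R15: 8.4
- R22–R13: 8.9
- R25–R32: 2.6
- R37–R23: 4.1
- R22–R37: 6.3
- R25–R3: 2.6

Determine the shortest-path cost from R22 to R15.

10.1 hops' cost

Compare a few routes:
R22 → R25 → R3 → R23 → R15: 3.2+2.6+1.1+8.4 = 15.3
R22 → R37 → R23 → R3 → R15: 6.3+4.1+1.1+6.7 = 18.2
R22 → R25 → R32 → R15: 3.2+2.6+4.3 = 10.1
R22 → R25 → R3 → R15: 3.2+2.6+6.7 = 12.5
The minimum is 10.1 hops' cost via R22 → R25 → R32 → R15.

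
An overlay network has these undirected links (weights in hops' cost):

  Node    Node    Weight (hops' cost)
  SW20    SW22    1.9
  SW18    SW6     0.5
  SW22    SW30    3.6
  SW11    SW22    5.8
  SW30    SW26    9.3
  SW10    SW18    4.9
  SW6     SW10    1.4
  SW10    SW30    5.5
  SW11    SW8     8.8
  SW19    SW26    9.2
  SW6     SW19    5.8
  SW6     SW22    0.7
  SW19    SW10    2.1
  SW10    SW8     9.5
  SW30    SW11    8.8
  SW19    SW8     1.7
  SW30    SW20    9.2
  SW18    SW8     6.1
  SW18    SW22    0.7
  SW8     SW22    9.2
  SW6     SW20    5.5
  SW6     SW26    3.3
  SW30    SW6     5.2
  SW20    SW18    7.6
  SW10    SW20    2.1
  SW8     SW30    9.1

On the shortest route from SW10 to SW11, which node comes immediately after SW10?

SW6

Candidate routes:
SW10–SW6–SW18–SW22–SW11: 1.4+0.5+0.7+5.8 = 8.4
SW10–SW18–SW22–SW11: 4.9+0.7+5.8 = 11.4
SW10–SW6–SW22–SW11: 1.4+0.7+5.8 = 7.9
SW10–SW20–SW22–SW11: 2.1+1.9+5.8 = 9.8
The minimum is 7.9 hops' cost via SW10–SW6–SW22–SW11.
So from SW10 the first move is to SW6.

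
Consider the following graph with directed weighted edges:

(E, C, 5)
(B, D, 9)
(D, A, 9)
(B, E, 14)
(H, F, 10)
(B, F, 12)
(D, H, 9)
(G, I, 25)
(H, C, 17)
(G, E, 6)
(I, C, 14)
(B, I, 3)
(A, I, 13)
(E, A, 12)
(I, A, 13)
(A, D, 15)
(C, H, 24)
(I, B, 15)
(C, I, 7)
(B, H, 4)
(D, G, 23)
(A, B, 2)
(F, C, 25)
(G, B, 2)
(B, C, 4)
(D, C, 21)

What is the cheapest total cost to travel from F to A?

45

Compare a few routes:
F - C - I - B - D - A: 25+7+15+9+9 = 65
F - C - I - B - E - A: 25+7+15+14+12 = 73
F - C - I - A: 25+7+13 = 45
Cheapest is F - C - I - A at 45.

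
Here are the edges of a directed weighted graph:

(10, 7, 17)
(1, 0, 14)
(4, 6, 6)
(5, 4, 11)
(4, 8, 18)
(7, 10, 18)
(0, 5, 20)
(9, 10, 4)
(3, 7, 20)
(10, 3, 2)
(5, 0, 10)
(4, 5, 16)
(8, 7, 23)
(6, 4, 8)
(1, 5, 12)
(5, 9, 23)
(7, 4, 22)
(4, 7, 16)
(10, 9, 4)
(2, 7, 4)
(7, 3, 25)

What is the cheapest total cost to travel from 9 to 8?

Shortest distances from 9:
9: 0
10: 4  (via 9)
3: 6  (via 10)
7: 21  (via 10)
4: 43  (via 7)
6: 49  (via 4)
5: 59  (via 4)
8: 61  (via 4)
Shortest route: 9–10–7–4–8 = 61.

61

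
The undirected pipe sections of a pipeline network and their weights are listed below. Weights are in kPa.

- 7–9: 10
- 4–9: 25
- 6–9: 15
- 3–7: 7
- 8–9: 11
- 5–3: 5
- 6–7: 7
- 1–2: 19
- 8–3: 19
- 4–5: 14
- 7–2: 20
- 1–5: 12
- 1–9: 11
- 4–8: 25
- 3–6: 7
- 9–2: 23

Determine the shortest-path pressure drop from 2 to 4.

45 kPa

Shortest distances from 2:
2: 0
1: 19  (via 2)
7: 20  (via 2)
9: 23  (via 2)
3: 27  (via 7)
6: 27  (via 7)
5: 31  (via 1)
8: 34  (via 9)
4: 45  (via 5)
Shortest route: 2–1–5–4 = 45 kPa.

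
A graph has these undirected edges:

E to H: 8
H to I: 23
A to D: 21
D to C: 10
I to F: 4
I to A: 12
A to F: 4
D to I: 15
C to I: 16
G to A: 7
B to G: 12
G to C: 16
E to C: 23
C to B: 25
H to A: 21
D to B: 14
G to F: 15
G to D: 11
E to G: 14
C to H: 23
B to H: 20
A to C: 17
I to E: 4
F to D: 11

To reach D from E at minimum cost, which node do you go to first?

Enumerating some paths:
E–G–D: 14+11 = 25
E–I–D: 4+15 = 19
The minimum is 19 via E–I–D.
So from E the first move is to I.

I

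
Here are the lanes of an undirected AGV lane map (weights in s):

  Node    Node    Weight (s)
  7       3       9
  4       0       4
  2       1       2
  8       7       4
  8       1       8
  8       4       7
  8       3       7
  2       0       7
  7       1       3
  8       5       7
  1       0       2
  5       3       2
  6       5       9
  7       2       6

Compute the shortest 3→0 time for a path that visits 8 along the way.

16 s

Best 3 to 8: 3 → 8 costing 7
Best 8 to 0: 8 → 7 → 1 → 0 costing 9
Total via 8: 7 + 9 = 16 s.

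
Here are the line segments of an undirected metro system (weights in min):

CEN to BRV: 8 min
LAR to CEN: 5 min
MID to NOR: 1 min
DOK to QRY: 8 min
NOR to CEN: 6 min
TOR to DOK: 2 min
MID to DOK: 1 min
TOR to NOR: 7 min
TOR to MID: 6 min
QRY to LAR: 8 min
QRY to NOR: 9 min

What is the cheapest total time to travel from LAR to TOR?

Running Dijkstra from LAR:
LAR: 0
CEN: 5  (via LAR)
QRY: 8  (via LAR)
NOR: 11  (via CEN)
MID: 12  (via NOR)
BRV: 13  (via CEN)
DOK: 13  (via MID)
TOR: 15  (via DOK)
Shortest route: LAR → CEN → NOR → MID → DOK → TOR = 15 min.

15 min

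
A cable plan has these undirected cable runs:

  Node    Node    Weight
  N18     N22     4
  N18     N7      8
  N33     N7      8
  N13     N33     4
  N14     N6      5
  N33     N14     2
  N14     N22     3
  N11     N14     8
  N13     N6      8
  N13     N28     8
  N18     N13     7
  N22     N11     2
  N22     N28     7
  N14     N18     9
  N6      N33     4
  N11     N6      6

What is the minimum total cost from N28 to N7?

19

Compare a few routes:
N28–N13–N33–N7: 8+4+8 = 20
N28–N22–N18–N7: 7+4+8 = 19
The minimum is 19 via N28–N22–N18–N7.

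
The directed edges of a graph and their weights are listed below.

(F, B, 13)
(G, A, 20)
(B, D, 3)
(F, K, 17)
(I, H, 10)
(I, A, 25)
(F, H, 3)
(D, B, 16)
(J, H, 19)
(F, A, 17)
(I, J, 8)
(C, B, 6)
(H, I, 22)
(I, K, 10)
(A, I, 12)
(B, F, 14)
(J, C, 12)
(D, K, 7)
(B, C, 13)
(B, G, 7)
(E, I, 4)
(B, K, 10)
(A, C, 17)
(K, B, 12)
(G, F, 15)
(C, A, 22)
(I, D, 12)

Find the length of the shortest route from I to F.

Settle nodes by increasing distance from I:
I: 0
J: 8  (via I)
H: 10  (via I)
K: 10  (via I)
D: 12  (via I)
C: 20  (via J)
B: 22  (via K)
A: 25  (via I)
G: 29  (via B)
F: 36  (via B)
Shortest route: I–K–B–F = 36.

36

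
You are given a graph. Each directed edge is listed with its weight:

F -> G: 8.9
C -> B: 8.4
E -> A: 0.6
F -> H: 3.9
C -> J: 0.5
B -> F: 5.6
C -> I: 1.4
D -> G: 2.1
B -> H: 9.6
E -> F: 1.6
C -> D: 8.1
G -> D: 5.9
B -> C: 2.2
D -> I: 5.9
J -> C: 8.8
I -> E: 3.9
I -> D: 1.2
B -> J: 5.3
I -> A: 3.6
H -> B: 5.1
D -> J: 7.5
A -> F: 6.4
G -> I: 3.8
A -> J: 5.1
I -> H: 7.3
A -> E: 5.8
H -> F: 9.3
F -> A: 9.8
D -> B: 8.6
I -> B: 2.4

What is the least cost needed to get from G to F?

Settle nodes by increasing distance from G:
G: 0
I: 3.8  (via G)
D: 5  (via I)
B: 6.2  (via I)
A: 7.4  (via I)
E: 7.7  (via I)
C: 8.4  (via B)
J: 8.9  (via C)
F: 9.3  (via E)
Shortest route: G → I → E → F = 9.3.

9.3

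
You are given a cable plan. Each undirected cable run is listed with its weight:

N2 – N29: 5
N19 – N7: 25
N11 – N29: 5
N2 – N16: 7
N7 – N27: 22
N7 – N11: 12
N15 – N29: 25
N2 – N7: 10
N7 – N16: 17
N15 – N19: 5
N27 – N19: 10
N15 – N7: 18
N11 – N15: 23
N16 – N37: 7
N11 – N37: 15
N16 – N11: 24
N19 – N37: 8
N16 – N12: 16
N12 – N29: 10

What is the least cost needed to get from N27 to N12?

Shortest distances from N27:
N27: 0
N19: 10  (via N27)
N15: 15  (via N19)
N37: 18  (via N19)
N7: 22  (via N27)
N16: 25  (via N37)
N2: 32  (via N7)
N11: 33  (via N37)
N29: 37  (via N2)
N12: 41  (via N16)
Shortest route: N27 → N19 → N37 → N16 → N12 = 41.

41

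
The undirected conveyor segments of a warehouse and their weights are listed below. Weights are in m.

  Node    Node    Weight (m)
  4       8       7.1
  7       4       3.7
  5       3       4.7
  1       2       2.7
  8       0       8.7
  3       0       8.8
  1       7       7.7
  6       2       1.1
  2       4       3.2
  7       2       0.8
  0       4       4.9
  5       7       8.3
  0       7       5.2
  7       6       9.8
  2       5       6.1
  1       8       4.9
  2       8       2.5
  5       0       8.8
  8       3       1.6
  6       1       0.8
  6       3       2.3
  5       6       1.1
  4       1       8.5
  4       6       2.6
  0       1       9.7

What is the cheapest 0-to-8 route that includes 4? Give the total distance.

10.6 m

Best 0 to 4: 0–4 costing 4.9
Shortest 4→8: 4–2–8 = 5.7
Total via 4: 4.9 + 5.7 = 10.6 m.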